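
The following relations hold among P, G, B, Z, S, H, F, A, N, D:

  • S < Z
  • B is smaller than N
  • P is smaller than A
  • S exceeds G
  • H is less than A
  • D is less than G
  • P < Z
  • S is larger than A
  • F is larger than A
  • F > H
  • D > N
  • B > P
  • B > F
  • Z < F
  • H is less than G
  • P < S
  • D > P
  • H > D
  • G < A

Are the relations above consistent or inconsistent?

Chaining the given relations yields B < N < D < H < G < A < S < Z < F, so B < F. But one relation states F < B. These cannot both hold.

inconsistent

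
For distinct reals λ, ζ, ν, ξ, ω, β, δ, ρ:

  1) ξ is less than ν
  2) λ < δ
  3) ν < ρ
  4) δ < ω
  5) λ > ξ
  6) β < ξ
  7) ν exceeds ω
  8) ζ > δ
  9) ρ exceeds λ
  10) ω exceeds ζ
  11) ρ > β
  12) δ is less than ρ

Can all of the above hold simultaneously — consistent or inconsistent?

The single ordering β < ξ < λ < δ < ζ < ω < ν < ρ satisfies every listed relation, so no contradiction arises.

consistent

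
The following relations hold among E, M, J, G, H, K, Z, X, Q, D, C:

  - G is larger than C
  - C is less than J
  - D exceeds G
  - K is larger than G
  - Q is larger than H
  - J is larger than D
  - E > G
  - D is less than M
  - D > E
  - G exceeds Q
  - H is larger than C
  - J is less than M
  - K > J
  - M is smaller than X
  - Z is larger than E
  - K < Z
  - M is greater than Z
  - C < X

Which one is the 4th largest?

Chaining the given pairs: C < H < Q < G < E < D < J < K < Z < M < X.
The 4th largest is K.

K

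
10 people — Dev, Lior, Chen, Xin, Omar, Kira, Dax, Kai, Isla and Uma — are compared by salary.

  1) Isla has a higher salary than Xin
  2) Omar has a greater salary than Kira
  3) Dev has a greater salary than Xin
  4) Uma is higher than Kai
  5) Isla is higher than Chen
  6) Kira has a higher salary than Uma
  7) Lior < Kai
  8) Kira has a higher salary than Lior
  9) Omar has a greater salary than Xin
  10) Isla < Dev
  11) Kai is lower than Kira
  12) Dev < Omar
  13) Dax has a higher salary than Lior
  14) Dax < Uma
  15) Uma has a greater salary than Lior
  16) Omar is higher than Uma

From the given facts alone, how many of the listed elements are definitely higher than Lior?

From Lior the given relations immediately reach Dax, Kai, Uma, Kira.
From those, Omar — 5 in total.
Nothing else is reachable above Lior; 5 in all.

5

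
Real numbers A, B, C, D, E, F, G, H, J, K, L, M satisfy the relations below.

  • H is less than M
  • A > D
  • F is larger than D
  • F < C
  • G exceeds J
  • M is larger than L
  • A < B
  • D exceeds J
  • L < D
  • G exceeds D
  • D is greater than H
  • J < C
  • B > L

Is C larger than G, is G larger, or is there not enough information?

undetermined

Following every chain through C: below C we get L, H, J, D, F.
G is not reached, and no chain runs the other way from G to C.
So the given relations leave the order of C and G undetermined.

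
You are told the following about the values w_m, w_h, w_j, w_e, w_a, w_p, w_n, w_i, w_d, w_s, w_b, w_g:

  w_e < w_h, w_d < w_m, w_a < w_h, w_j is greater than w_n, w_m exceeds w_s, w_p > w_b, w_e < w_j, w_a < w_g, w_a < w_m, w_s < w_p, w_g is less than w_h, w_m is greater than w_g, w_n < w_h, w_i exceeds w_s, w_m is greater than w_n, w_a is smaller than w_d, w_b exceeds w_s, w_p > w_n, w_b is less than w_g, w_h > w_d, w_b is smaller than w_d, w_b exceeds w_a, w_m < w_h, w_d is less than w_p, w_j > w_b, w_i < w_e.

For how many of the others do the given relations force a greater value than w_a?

Directly above w_a: w_b, w_g, w_d, w_m, w_h.
One step further: w_j, w_p (7 so far).
No other element is forced above w_a by the given relations, so the count is 7.

7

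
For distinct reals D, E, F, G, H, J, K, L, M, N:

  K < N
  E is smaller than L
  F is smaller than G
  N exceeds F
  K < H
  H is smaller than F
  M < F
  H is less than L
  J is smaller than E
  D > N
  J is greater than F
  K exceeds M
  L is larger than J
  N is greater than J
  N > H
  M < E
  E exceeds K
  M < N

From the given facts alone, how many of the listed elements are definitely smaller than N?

5

The elements the relations force below N are M, K, H, F, J — no chain reaches any other.
That is 5.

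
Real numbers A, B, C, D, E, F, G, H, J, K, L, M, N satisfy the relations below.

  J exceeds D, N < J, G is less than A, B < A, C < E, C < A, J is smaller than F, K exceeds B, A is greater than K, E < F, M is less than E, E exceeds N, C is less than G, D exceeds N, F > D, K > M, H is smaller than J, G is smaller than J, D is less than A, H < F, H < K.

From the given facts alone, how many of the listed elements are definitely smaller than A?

8

From A the given relations immediately reach B, C, G, D, K.
From those, H, N, M — 8 in total.
No other element is forced below A by the given relations, so the count is 8.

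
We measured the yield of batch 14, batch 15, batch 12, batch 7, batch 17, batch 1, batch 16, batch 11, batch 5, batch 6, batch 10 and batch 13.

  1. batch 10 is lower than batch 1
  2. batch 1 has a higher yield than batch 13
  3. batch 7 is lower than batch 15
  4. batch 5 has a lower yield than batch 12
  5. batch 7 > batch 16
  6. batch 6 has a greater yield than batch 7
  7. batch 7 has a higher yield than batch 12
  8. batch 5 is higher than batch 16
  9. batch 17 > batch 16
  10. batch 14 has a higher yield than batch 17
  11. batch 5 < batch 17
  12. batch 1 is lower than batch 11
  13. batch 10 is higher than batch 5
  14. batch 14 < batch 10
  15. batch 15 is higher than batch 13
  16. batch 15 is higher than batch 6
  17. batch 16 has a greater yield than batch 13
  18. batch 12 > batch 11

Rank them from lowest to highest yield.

The consecutive links are each given: batch 13 < batch 16; batch 16 < batch 5; batch 5 < batch 17; batch 17 < batch 14; batch 14 < batch 10; batch 10 < batch 1; batch 1 < batch 11; batch 11 < batch 12; batch 12 < batch 7; batch 7 < batch 6; batch 6 < batch 15.

batch 13 < batch 16 < batch 5 < batch 17 < batch 14 < batch 10 < batch 1 < batch 11 < batch 12 < batch 7 < batch 6 < batch 15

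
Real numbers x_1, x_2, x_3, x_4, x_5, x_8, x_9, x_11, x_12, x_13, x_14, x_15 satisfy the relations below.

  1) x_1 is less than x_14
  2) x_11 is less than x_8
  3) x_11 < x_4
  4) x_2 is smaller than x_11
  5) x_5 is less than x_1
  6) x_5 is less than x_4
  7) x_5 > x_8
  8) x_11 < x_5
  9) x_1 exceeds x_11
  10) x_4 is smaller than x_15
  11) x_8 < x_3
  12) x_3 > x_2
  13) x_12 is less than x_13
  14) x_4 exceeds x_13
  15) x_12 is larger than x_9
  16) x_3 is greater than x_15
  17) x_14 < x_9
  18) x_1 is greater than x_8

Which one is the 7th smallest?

The consecutive relations fix a unique order: x_2 < x_11 < x_8 < x_5 < x_1 < x_14 < x_9 < x_12 < x_13 < x_4 < x_15 < x_3.
The 7th smallest is x_9.

x_9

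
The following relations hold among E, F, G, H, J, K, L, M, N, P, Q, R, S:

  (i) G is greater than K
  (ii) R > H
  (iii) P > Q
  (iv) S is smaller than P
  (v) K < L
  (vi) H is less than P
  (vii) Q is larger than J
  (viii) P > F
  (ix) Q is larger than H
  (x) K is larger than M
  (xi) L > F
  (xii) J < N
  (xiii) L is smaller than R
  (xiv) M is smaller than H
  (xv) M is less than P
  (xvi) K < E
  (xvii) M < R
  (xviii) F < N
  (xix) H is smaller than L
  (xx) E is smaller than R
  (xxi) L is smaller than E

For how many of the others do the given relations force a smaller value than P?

Directly below P: M, H, F, S, Q.
One step further: J (6 so far).
Nothing else is reachable below P; 6 in all.

6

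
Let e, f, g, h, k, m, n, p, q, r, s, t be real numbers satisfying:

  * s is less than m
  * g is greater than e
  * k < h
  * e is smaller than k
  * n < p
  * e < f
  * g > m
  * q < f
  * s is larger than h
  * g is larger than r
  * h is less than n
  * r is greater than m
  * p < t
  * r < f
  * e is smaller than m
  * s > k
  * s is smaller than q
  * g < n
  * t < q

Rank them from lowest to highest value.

The consecutive links are each given: e < k; k < h; h < s; s < m; m < r; r < g; g < n; n < p; p < t; t < q; q < f.

e < k < h < s < m < r < g < n < p < t < q < f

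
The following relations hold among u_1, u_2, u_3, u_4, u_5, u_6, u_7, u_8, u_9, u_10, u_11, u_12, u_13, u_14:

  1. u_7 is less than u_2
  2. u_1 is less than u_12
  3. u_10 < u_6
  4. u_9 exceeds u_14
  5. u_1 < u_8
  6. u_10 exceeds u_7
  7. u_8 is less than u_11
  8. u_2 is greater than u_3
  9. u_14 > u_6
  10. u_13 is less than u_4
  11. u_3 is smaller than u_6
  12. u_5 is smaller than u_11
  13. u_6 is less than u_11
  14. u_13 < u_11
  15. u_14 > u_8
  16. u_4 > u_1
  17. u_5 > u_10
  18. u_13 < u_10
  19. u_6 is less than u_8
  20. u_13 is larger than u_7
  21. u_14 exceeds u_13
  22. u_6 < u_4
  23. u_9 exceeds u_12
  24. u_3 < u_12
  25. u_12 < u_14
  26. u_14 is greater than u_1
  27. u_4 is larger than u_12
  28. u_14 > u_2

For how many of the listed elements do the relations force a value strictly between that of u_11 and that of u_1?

The relations place u_1 below u_11. An element lies strictly between them when it is forced above u_1 and also forced below u_11.
Above u_1: {u_12, u_8, u_14, u_9, u_4}. Below u_11: {u_7, u_3, u_13, u_10, u_5, u_6, u_8}.
Intersection: {u_8} — 1.

1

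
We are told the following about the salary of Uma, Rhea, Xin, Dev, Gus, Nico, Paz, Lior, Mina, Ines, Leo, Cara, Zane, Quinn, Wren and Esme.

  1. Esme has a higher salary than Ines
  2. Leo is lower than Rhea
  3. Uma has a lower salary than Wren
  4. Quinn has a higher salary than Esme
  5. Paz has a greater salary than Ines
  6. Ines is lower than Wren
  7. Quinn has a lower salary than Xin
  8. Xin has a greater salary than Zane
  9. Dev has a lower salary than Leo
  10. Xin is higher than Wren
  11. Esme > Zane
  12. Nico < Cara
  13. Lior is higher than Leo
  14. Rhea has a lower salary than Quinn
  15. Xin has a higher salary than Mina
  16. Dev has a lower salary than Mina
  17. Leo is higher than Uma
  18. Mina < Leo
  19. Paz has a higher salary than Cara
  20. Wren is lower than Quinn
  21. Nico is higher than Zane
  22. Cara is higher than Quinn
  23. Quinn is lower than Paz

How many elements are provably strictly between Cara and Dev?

4

The relations place Dev below Cara. An element lies strictly between them when it is forced above Dev and also forced below Cara.
Above Dev: {Mina, Leo, Rhea, Lior, Quinn, Xin, Paz}. Below Cara: {Zane, Ines, Uma, Nico, Wren, Mina, Leo, Rhea, Esme, Quinn}.
Intersection: {Mina, Leo, Rhea, Quinn} — 4.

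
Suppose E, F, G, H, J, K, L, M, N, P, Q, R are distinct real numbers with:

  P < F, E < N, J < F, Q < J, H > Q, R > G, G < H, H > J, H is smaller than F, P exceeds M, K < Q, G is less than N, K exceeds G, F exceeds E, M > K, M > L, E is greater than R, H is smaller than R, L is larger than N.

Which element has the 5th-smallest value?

H

Piecing the relations together gives one ordering: G < K < Q < J < H < R < E < N < L < M < P < F.
Counting 5 from the smallest end gives H.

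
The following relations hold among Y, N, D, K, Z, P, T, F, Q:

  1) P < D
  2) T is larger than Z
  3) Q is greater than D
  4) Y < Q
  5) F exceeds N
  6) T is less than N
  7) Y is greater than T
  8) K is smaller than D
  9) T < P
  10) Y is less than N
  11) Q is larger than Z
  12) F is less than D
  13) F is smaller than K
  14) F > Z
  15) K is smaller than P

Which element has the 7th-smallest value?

P

Piecing the relations together gives one ordering: Z < T < Y < N < F < K < P < D < Q.
The 7th smallest is P.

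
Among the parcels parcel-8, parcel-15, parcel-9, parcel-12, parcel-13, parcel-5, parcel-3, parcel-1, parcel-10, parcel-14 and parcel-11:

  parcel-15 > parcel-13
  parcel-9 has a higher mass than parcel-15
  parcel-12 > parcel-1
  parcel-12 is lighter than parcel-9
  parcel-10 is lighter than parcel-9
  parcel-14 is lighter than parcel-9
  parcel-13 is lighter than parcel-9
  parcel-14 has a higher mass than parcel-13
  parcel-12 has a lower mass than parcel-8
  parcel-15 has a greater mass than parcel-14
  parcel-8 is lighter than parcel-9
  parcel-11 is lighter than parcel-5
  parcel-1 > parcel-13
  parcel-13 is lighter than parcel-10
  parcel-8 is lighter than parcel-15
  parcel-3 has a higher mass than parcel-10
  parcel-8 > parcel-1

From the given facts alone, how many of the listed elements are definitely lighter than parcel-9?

7

Directly below parcel-9: parcel-13, parcel-10, parcel-12, parcel-14, parcel-8, parcel-15.
One step further: parcel-1 (7 so far).
Nothing else is reachable below parcel-9; 7 in all.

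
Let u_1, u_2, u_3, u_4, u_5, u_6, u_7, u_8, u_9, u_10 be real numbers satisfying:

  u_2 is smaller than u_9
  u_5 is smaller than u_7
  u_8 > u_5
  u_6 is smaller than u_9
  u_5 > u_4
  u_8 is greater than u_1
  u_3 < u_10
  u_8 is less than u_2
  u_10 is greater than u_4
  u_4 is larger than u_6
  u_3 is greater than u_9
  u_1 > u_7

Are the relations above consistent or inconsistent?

consistent

The single ordering u_6 < u_4 < u_5 < u_7 < u_1 < u_8 < u_2 < u_9 < u_3 < u_10 satisfies every listed relation, so no contradiction arises.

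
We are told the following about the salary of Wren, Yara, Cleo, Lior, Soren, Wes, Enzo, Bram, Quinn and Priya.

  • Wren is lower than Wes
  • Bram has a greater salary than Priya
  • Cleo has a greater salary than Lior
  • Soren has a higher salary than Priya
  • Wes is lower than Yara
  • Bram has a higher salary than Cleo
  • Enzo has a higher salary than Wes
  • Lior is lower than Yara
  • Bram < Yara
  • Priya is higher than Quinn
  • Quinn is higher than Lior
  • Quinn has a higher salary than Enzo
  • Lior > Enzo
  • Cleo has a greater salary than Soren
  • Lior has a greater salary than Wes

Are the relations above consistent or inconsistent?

Every relation is compatible with Wren < Wes < Enzo < Lior < Quinn < Priya < Soren < Cleo < Bram < Yara; the set is consistent.

consistent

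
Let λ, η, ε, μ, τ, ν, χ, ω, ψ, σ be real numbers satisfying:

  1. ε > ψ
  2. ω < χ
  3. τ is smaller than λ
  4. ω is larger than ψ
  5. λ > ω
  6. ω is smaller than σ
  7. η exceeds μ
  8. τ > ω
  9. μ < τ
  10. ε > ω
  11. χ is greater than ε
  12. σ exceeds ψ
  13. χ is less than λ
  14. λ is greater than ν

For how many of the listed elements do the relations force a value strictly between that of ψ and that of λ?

4

The relations place ψ below λ. An element lies strictly between them when it is forced above ψ and also forced below λ.
Above ψ: {ω, σ, τ, ε, χ}. Below λ: {ω, μ, ν, τ, ε, χ}.
Intersection: {ω, τ, ε, χ} — 4.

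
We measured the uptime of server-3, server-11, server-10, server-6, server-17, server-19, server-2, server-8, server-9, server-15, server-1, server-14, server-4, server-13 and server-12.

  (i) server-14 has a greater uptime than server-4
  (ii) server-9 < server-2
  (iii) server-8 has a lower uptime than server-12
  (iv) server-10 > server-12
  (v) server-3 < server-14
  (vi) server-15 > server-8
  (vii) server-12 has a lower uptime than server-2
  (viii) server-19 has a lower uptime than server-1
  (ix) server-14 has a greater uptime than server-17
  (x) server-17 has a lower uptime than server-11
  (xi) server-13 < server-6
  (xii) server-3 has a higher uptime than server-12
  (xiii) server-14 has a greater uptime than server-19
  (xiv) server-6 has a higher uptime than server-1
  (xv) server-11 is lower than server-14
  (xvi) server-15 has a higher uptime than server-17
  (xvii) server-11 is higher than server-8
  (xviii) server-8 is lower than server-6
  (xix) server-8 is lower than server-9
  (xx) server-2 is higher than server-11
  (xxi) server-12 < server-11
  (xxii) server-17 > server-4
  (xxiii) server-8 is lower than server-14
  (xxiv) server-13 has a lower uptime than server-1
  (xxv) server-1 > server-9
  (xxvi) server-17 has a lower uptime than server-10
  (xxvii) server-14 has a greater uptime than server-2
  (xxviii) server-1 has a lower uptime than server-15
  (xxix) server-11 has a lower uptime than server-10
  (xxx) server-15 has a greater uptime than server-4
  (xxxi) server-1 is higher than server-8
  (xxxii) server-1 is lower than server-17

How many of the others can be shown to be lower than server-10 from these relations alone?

9

Directly below server-10: server-12, server-17, server-11.
One step further: server-8, server-4, server-1 (6 so far).
One step further: server-19, server-13, server-9 (9 so far).
No other element is forced below server-10 by the given relations, so the count is 9.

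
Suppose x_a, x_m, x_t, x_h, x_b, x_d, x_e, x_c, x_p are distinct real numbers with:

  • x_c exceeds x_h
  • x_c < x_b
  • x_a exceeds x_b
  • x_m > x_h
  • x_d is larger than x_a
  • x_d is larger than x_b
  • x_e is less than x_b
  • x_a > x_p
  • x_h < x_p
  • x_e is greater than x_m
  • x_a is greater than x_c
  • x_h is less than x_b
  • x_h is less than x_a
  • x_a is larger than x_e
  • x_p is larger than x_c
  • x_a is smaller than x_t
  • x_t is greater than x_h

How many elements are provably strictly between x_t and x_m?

Chaining upward from x_m reaches: x_e, x_b, x_a, x_d.
Chaining downward from x_t reaches: x_h, x_c, x_e, x_p, x_b, x_a.
Strictly between x_m and x_t are those in both lists: x_e, x_b, x_a — 3 elements.

3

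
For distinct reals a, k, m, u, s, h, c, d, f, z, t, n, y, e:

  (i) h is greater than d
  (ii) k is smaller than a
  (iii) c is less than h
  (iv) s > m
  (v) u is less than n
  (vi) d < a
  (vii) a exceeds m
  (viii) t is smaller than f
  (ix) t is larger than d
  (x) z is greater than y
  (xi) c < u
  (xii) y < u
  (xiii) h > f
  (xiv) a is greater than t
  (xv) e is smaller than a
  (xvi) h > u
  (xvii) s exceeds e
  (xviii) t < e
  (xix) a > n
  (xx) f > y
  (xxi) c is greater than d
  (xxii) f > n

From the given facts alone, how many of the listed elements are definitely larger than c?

5

Directly above c: u, h.
One step further: n (3 so far).
One step further: f, a (5 so far).
Nothing else is reachable above c; 5 in all.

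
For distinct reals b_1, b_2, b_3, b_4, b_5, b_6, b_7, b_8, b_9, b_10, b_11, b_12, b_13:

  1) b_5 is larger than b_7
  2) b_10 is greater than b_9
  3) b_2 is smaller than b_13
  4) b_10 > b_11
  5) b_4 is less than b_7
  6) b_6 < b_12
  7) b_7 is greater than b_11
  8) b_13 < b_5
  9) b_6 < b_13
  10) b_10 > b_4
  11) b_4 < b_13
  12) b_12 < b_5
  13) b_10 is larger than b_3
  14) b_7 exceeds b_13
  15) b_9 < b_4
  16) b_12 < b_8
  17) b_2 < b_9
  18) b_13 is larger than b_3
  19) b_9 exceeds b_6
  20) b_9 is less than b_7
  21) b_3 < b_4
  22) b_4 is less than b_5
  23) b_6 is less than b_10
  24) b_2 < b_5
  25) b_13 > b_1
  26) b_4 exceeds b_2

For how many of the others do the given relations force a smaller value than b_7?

8

Directly below b_7: b_9, b_4, b_13, b_11.
One step further: b_3, b_6, b_2, b_1 (8 so far).
No other element is forced below b_7 by the given relations, so the count is 8.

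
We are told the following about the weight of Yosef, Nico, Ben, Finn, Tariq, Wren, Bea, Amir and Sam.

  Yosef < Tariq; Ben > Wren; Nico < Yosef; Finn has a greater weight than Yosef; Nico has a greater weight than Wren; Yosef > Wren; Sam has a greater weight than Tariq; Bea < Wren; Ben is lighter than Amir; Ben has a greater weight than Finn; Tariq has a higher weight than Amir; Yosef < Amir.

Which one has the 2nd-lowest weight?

Wren

Chaining the given pairs: Bea < Wren < Nico < Yosef < Finn < Ben < Amir < Tariq < Sam.
The 2nd smallest is Wren.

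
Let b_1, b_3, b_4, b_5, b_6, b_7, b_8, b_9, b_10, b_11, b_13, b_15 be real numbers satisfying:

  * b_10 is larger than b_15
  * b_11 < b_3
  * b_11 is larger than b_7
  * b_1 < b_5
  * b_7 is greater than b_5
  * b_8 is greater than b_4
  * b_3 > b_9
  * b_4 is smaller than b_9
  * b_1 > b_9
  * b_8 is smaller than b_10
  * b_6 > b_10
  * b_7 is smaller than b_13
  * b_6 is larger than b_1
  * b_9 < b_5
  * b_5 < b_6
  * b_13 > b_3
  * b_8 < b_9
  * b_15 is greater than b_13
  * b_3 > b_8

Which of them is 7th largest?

Piecing the relations together gives one ordering: b_4 < b_8 < b_9 < b_1 < b_5 < b_7 < b_11 < b_3 < b_13 < b_15 < b_10 < b_6.
Counting 7 from the largest end gives b_7.

b_7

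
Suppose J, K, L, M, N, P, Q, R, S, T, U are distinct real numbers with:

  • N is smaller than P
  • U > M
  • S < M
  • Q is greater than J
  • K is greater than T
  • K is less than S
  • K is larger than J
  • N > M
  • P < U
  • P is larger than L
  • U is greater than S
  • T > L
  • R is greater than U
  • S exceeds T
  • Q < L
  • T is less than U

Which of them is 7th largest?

Piecing the relations together gives one ordering: J < Q < L < T < K < S < M < N < P < U < R.
Counting 7 from the largest end gives K.

K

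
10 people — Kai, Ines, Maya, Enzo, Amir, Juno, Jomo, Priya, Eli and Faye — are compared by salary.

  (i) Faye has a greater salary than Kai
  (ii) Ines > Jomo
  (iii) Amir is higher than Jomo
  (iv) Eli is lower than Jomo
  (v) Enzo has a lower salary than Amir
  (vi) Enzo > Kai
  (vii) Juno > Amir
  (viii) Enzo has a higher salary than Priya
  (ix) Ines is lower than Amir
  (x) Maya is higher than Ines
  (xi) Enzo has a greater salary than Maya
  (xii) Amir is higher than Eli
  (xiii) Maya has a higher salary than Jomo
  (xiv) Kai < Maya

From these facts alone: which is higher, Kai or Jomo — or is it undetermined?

undetermined

Following every chain through Kai: above Kai we get Faye, Maya, Enzo, Amir, Juno.
Jomo is not reached, and no chain runs the other way from Jomo to Kai.
So the given relations leave the order of Kai and Jomo undetermined.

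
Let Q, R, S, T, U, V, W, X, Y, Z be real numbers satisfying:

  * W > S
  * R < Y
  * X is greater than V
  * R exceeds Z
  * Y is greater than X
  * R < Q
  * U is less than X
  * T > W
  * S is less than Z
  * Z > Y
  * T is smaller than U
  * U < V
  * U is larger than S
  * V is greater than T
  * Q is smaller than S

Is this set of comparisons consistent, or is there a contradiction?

inconsistent

We have Z < R stated directly, yet also R < Q < S < W < T < U < V < X < Y < Z by chaining the others — so R < Z. Contradiction.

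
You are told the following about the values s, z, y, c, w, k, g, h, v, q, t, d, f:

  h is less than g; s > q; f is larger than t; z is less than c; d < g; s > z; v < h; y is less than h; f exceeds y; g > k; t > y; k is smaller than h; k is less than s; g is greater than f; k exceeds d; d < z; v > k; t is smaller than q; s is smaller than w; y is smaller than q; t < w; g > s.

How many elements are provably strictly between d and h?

2

Chaining upward from d reaches: k, z, c, v, s, g, w.
Chaining downward from h reaches: k, y, v.
Strictly between d and h are those in both lists: k, v — 2 elements.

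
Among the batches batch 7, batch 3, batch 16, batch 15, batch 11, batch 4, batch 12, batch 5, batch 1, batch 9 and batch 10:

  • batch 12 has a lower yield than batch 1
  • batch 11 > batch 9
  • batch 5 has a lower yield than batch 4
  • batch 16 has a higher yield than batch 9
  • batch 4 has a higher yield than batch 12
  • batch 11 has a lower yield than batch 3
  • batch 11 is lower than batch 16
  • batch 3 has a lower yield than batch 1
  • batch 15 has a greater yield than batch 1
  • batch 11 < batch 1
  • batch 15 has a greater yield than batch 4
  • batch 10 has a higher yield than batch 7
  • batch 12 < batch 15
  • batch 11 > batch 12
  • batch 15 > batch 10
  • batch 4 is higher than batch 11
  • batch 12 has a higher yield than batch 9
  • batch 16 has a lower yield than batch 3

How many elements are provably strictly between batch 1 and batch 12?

The relations place batch 12 below batch 1. An element lies strictly between them when it is forced above batch 12 and also forced below batch 1.
Above batch 12: {batch 11, batch 4, batch 16, batch 3, batch 15}. Below batch 1: {batch 9, batch 11, batch 16, batch 3}.
Intersection: {batch 11, batch 16, batch 3} — 3.

3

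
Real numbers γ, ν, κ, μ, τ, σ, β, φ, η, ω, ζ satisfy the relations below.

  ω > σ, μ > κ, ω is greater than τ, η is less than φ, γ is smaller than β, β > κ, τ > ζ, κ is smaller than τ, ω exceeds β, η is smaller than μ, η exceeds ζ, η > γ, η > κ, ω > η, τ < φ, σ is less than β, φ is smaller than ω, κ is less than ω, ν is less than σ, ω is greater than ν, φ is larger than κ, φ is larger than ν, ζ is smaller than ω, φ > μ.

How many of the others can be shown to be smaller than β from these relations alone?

The elements the relations force below β are ν, γ, κ, σ — no chain reaches any other.
That is 4.

4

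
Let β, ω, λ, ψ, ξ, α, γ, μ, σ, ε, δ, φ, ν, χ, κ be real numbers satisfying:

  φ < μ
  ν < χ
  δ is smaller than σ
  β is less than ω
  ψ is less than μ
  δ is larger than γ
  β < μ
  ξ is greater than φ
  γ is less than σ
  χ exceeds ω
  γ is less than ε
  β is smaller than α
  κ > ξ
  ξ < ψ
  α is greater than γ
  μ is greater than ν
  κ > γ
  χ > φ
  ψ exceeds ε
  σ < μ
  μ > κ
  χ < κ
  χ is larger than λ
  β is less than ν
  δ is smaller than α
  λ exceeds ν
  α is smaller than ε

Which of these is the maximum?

μ

Chaining downward from μ: directly below it, β, ν, φ, σ, ψ, κ; then γ, δ, ξ, ε, χ; then λ, ω, α.
That covers every other element, and nothing is given above μ, so μ is the maximum.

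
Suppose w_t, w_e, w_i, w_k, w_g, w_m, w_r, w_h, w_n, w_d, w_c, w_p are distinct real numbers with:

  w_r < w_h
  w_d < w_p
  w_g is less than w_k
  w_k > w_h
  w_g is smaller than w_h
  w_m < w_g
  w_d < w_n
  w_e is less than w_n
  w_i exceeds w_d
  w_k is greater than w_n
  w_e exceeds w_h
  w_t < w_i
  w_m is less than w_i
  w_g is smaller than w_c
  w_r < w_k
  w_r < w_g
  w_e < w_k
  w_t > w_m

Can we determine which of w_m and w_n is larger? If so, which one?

w_n

Following the relations from w_m: w_m < w_g < w_h < w_e < w_n.
So w_n is larger.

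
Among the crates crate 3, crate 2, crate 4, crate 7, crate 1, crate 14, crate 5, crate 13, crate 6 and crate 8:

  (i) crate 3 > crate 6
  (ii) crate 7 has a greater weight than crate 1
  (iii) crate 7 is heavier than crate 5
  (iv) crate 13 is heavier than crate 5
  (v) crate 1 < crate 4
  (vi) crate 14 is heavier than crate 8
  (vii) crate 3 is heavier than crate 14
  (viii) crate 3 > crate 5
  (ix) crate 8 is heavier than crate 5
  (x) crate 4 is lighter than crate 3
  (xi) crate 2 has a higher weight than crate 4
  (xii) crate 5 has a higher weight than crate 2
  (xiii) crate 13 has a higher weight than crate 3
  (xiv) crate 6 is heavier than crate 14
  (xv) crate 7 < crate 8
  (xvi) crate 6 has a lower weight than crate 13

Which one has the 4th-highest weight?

Chaining the given pairs: crate 1 < crate 4 < crate 2 < crate 5 < crate 7 < crate 8 < crate 14 < crate 6 < crate 3 < crate 13.
The 4th largest is crate 14.

crate 14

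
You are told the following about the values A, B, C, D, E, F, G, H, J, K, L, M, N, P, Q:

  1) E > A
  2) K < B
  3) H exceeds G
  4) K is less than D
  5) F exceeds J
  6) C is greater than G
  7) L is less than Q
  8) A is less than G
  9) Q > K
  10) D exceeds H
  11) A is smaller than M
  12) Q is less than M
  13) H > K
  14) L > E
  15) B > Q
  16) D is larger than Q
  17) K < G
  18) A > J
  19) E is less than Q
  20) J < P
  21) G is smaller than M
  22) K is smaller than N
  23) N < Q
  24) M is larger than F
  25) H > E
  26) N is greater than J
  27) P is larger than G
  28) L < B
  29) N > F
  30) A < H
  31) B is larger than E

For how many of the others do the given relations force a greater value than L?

4

From L the given relations immediately reach Q, B.
From those, M, D — 4 in total.
No other element is forced above L by the given relations, so the count is 4.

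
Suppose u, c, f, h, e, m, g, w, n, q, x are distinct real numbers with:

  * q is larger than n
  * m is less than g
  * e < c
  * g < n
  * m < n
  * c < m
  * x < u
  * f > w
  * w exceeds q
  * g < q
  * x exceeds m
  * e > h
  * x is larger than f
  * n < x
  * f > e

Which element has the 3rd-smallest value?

Chaining the given pairs: h < e < c < m < g < n < q < w < f < x < u.
The 3rd smallest is c.

c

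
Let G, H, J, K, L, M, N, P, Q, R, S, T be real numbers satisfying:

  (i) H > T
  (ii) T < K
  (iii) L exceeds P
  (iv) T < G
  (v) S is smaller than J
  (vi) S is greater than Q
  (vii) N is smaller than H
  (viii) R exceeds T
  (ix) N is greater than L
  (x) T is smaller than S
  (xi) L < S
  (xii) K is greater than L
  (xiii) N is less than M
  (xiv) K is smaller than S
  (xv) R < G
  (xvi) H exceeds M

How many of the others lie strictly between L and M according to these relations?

1

The relations place L below M. An element lies strictly between them when it is forced above L and also forced below M.
Above L: {K, N, H, S, J}. Below M: {P, N}.
Intersection: {N} — 1.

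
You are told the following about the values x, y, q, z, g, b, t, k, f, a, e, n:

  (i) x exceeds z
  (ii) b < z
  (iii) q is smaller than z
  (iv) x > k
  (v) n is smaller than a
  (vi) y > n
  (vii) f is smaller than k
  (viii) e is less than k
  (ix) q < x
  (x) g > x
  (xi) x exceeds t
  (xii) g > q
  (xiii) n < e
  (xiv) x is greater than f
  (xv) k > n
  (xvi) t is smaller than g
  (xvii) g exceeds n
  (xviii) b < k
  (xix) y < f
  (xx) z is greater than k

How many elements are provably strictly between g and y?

4

Chaining upward from y reaches: f, k, z, x.
Chaining downward from g reaches: q, n, e, b, f, t, k, z, x.
Strictly between y and g are those in both lists: f, k, z, x — 4 elements.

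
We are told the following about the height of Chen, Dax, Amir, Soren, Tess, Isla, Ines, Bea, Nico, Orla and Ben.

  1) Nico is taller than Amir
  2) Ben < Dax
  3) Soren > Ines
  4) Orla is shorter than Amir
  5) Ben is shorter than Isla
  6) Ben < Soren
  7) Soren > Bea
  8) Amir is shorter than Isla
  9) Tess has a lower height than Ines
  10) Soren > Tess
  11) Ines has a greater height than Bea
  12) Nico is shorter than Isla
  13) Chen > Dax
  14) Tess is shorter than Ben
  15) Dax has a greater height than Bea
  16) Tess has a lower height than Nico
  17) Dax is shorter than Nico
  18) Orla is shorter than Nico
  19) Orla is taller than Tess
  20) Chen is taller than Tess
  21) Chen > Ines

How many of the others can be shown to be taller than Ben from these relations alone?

5

The elements the relations force above Ben are Dax, Nico, Soren, Isla, Chen — no chain reaches any other.
That is 5.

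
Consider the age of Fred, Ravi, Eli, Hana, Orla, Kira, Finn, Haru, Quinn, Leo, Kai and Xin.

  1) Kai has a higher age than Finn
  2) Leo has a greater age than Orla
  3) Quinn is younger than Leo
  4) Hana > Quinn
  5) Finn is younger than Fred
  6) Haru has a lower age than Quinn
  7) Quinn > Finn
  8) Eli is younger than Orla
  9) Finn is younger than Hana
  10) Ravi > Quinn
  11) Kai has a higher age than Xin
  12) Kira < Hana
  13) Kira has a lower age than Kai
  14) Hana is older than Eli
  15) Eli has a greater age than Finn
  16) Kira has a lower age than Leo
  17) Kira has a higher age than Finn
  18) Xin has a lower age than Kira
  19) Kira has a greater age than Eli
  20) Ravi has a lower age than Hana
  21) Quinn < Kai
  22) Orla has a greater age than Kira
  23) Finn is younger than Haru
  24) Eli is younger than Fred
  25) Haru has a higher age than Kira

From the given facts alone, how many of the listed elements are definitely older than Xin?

From Xin the given relations immediately reach Kira, Kai.
From those, Haru, Orla, Hana, Leo — 6 in total.
From those, Quinn — 7 in total.
From those, Ravi — 8 in total.
No other element is forced above Xin by the given relations, so the count is 8.

8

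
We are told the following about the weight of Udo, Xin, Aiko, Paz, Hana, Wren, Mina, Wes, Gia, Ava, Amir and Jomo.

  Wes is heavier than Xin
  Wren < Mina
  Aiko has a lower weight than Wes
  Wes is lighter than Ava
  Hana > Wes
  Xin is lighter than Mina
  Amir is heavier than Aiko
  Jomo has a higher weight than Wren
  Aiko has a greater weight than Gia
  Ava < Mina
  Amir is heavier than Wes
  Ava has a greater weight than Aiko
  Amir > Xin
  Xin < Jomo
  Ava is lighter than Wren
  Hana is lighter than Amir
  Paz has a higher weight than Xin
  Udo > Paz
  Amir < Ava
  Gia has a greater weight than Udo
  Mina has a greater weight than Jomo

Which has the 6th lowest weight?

Wes

The consecutive relations fix a unique order: Xin < Paz < Udo < Gia < Aiko < Wes < Hana < Amir < Ava < Wren < Jomo < Mina.
Counting 6 from the smallest end gives Wes.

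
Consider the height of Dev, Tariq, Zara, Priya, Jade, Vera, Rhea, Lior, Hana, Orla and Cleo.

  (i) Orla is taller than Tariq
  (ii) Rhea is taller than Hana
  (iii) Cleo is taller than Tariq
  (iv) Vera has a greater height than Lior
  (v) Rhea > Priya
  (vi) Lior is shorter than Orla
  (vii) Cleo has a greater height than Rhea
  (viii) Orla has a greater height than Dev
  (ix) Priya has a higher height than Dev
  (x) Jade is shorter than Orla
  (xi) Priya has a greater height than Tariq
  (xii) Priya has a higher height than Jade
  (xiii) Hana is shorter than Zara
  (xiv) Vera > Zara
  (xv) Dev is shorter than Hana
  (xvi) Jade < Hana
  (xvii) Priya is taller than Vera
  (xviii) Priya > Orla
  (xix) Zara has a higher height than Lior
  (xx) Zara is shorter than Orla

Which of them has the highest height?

Chaining downward from Cleo: directly below it, Tariq, Rhea; then Hana, Priya; then Jade, Dev, Orla, Vera; then Lior, Zara.
That covers every other element, and nothing is given above Cleo, so Cleo is the highest height.

Cleo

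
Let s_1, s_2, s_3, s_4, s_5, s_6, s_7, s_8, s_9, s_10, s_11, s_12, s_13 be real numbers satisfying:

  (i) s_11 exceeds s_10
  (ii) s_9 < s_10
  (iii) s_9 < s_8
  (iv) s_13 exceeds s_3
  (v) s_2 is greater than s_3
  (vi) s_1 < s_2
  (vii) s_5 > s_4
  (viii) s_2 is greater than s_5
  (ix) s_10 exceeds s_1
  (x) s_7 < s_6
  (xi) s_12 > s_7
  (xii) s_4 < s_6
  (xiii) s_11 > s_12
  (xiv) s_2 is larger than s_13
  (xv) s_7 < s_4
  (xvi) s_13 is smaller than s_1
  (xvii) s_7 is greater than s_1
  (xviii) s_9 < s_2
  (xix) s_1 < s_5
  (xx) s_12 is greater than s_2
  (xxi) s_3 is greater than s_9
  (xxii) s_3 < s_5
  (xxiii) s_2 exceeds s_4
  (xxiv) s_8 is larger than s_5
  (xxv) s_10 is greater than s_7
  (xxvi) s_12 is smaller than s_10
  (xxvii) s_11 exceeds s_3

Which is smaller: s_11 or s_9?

s_9

The relevant relations are s_9 < s_3; s_3 < s_13; s_13 < s_1; s_1 < s_7; s_7 < s_4; s_4 < s_5; s_5 < s_2; s_2 < s_12; s_12 < s_10; s_10 < s_11.
Together: s_9 < s_3 < s_13 < s_1 < s_7 < s_4 < s_5 < s_2 < s_12 < s_10 < s_11.
So s_9 < s_11; s_9 is the smaller of the two.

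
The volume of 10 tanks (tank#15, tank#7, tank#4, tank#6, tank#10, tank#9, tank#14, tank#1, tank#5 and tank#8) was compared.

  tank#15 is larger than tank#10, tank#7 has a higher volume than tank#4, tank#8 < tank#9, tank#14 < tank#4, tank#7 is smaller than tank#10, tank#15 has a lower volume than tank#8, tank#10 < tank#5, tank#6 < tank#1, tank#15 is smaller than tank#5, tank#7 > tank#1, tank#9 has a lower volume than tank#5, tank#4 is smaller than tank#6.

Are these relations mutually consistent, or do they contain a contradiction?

Every relation is compatible with tank#14 < tank#4 < tank#6 < tank#1 < tank#7 < tank#10 < tank#15 < tank#8 < tank#9 < tank#5; the set is consistent.

consistent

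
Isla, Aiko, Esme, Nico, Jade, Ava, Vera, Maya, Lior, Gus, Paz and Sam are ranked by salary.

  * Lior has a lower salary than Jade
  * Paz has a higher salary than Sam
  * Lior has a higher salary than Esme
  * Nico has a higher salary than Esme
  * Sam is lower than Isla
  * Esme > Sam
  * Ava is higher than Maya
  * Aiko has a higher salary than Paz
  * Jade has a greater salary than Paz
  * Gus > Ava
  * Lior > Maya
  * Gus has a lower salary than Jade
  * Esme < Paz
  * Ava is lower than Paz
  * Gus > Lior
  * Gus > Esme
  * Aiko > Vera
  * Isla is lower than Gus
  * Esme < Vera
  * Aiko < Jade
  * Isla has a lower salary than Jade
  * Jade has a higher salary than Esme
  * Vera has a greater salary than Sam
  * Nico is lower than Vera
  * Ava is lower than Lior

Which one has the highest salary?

Jade

Maya is not greatest since Maya < Lior; Ava is not greatest since Ava < Lior; Sam is not greatest since Sam < Vera; Esme is not greatest since Esme < Nico; Nico is not greatest since Nico < Vera; Vera is not greatest since Vera < Aiko; Isla is not greatest since Isla < Jade; Paz is not greatest since Paz < Aiko; Lior is not greatest since Lior < Jade; Aiko is not greatest since Aiko < Jade; Gus is not greatest since Gus < Jade.
Only Jade has nothing above it, so Jade is the highest salary.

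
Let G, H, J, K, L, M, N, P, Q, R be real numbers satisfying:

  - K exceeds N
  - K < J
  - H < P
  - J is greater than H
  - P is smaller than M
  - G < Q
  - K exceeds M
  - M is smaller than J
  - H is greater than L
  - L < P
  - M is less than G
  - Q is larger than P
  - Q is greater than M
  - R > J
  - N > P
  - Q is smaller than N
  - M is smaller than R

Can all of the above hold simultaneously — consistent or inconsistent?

consistent

The single ordering L < H < P < M < G < Q < N < K < J < R satisfies every listed relation, so no contradiction arises.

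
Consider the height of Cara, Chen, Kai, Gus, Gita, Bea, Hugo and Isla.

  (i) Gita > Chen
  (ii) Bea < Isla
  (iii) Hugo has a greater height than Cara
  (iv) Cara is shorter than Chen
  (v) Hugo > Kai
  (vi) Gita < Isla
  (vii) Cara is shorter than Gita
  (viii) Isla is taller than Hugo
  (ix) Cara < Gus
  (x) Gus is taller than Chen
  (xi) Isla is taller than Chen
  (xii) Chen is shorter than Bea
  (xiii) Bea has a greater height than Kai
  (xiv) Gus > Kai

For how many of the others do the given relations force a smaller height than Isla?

Directly below Isla: Chen, Gita, Bea, Hugo.
One step further: Cara, Kai (6 so far).
Nothing else is reachable below Isla; 6 in all.

6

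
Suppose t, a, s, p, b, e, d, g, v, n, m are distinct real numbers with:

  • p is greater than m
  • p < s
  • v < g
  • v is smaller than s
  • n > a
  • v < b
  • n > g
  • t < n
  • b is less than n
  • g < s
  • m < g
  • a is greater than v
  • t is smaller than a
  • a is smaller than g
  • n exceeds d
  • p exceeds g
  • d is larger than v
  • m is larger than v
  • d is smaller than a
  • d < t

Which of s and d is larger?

d < t < a < g < p < s, by transitivity through t, a, g, p.
So d < s; s is the larger of the two.

s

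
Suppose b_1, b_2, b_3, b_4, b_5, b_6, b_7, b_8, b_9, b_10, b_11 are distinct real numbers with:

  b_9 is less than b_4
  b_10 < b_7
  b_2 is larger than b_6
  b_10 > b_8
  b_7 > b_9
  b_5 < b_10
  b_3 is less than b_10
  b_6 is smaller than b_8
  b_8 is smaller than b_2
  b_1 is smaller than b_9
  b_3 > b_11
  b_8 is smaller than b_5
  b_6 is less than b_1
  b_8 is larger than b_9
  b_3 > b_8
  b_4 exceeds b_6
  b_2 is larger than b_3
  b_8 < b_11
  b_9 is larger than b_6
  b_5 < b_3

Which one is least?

Chaining upward from b_6: directly above it, b_1, b_9, b_4, b_8, b_2; then b_11, b_5, b_3, b_10, b_7.
That covers every other element, and nothing is given below b_6, so b_6 is the least.

b_6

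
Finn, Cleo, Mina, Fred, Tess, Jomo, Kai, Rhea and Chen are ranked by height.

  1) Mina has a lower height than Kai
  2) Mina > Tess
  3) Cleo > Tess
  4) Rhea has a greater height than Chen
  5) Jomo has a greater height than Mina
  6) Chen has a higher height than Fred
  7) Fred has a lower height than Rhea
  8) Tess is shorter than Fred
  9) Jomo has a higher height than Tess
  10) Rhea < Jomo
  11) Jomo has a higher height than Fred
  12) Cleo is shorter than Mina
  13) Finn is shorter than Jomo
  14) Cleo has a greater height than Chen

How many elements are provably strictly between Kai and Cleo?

1

The relations place Cleo below Kai. An element lies strictly between them when it is forced above Cleo and also forced below Kai.
Above Cleo: {Mina, Jomo}. Below Kai: {Tess, Fred, Chen, Mina}.
Intersection: {Mina} — 1.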